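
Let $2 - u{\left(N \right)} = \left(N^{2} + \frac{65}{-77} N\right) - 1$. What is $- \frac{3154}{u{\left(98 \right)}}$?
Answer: $\frac{34694}{104701} \approx 0.33136$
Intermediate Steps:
$u{\left(N \right)} = 3 - N^{2} + \frac{65 N}{77}$ ($u{\left(N \right)} = 2 - \left(\left(N^{2} + \frac{65}{-77} N\right) - 1\right) = 2 - \left(\left(N^{2} + 65 \left(- \frac{1}{77}\right) N\right) - 1\right) = 2 - \left(\left(N^{2} - \frac{65 N}{77}\right) - 1\right) = 2 - \left(-1 + N^{2} - \frac{65 N}{77}\right) = 2 + \left(1 - N^{2} + \frac{65 N}{77}\right) = 3 - N^{2} + \frac{65 N}{77}$)
$- \frac{3154}{u{\left(98 \right)}} = - \frac{3154}{3 - 98^{2} + \frac{65}{77} \cdot 98} = - \frac{3154}{3 - 9604 + \frac{910}{11}} = - \frac{3154}{- \frac{104701}{11}} = \left(-3154\right) \left(- \frac{11}{104701}\right) = \frac{34694}{104701}$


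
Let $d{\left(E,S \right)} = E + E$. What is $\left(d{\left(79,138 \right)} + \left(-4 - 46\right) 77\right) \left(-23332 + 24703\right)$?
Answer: $-5061732$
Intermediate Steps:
$d{\left(E,S \right)} = 2 E$
$\left(d{\left(79,138 \right)} + \left(-4 - 46\right) 77\right) \left(-23332 + 24703\right) = \left(2 \cdot 79 + \left(-4 - 46\right) 77\right) \left(-23332 + 24703\right) = \left(158 - 3850\right) 1371 = \left(-3692\right) 1371 = -5061732$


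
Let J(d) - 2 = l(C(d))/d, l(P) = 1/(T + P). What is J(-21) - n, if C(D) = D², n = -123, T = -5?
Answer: 1144499/9156 ≈ 125.00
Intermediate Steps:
l(P) = 1/(-5 + P)
J(d) = 2 + 1/(d*(-5 + d²)) (J(d) = 2 + 1/((-5 + d²)*d) = 2 + 1/(d*(-5 + d²)))
J(-21) - n = (2 + 1/((-21)*(-5 + (-21)²))) - 1*(-123) = (2 - 1/(21*(-5 + 441))) + 123 = (2 - 1/21/436) + 123 = (2 - 1/21*1/436) + 123 = (2 - 1/9156) + 123 = 18311/9156 + 123 = 1144499/9156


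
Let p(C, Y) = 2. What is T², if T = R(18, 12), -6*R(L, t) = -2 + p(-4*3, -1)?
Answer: 0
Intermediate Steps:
R(L, t) = 0 (R(L, t) = -(-2 + 2)/6 = -⅙*0 = 0)
T = 0
T² = 0² = 0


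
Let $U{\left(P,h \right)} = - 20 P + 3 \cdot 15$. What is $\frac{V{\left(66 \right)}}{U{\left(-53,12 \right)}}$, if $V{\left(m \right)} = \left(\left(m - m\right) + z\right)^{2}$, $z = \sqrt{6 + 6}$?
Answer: $\frac{12}{1105} \approx 0.01086$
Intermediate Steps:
$U{\left(P,h \right)} = 45 - 20 P$ ($U{\left(P,h \right)} = - 20 P + 45 = 45 - 20 P$)
$z = 2 \sqrt{3}$ ($z = \sqrt{12} = 2 \sqrt{3} \approx 3.4641$)
$V{\left(m \right)} = 12$ ($V{\left(m \right)} = \left(\left(m - m\right) + 2 \sqrt{3}\right)^{2} = \left(0 + 2 \sqrt{3}\right)^{2} = \left(2 \sqrt{3}\right)^{2} = 12$)
$\frac{V{\left(66 \right)}}{U{\left(-53,12 \right)}} = \frac{12}{45 - -1060} = \frac{12}{45 + 1060} = \frac{12}{1105}$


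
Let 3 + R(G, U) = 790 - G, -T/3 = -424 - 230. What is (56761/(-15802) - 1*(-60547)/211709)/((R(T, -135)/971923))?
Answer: 2149903561428833/786175020230 ≈ 2734.6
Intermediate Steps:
T = 1962 (T = -3*(-424 - 230) = -3*(-654) = 1962)
R(G, U) = 787 - G (R(G, U) = -3 + (790 - G) = 787 - G)
(56761/(-15802) - 1*(-60547)/211709)/((R(T, -135)/971923)) = (56761/(-15802) - 1*(-60547)/211709)/(((787 - 1*1962)/971923)) = (56761*(-1/15802) + 60547*(1/211709))/(((787 - 1962)*(1/971923))) = (-56761/15802 + 60547/211709)/((-1175*1/971923)) = -11060050855/(3345425618*(-1175/971923)) = -11060050855/3345425618*(-971923/1175) = 2149903561428833/786175020230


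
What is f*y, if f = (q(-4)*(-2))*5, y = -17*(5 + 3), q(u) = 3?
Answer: 4080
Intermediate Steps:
y = -136 (y = -17*8 = -136)
f = -30 (f = (3*(-2))*5 = -6*5 = -30)
f*y = -30*(-136) = 4080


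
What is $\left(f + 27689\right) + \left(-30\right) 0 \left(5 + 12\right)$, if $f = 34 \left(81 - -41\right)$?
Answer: $31837$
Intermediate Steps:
$f = 4148$ ($f = 34 \left(81 + 41\right) = 34 \cdot 122 = 4148$)
$\left(f + 27689\right) + \left(-30\right) 0 \left(5 + 12\right) = \left(4148 + 27689\right) + \left(-30\right) 0 \left(5 + 12\right) = 31837 + 0 \cdot 17 = 31837 + 0 = 31837$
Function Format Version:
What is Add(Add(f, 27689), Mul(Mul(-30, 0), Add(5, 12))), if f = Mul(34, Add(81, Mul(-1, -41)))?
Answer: 31837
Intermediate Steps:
f = 4148 (f = Mul(34, Add(81, 41)) = Mul(34, 122) = 4148)
Add(Add(f, 27689), Mul(Mul(-30, 0), Add(5, 12))) = Add(Add(4148, 27689), Mul(Mul(-30, 0), Add(5, 12))) = Add(31837, Mul(0, 17)) = Add(31837, 0) = 31837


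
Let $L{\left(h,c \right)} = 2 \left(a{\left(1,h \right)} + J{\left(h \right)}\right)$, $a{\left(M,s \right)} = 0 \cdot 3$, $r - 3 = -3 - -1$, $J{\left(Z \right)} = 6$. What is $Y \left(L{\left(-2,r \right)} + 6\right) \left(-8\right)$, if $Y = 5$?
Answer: $-720$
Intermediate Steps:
$r = 1$ ($r = 3 - 2 = 1$)
$a{\left(M,s \right)} = 0$
$L{\left(h,c \right)} = 12$ ($L{\left(h,c \right)} = 2 \left(0 + 6\right) = 2 \cdot 6 = 12$)
$Y \left(L{\left(-2,r \right)} + 6\right) \left(-8\right) = 5 \left(12 + 6\right) \left(-8\right) = 5 \cdot 18 \left(-8\right) = 90 \left(-8\right) = -720$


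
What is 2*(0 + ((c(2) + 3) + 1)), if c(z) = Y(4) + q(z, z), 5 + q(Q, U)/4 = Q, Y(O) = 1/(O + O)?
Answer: -63/4 ≈ -15.750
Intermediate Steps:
Y(O) = 1/(2*O)
q(Q, U) = -20 + 4*Q
c(z) = -159/8 + 4*z (c(z) = (½)/4 + (-20 + 4*z) = (½)*(¼) + (-20 + 4*z) = ⅛ + (-20 + 4*z) = -159/8 + 4*z)
2*(0 + ((c(2) + 3) + 1)) = 2*(0 + (((-159/8 + 4*2) + 3) + 1)) = 2*(0 + (((-159/8 + 8) + 3) + 1)) = 2*(0 + ((-95/8 + 3) + 1)) = 2*(0 + (-71/8 + 1)) = 2*(0 - 63/8) = 2*(-63/8) = -63/4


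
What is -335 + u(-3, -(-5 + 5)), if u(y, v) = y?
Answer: -338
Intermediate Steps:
-335 + u(-3, -(-5 + 5)) = -335 - 3 = -338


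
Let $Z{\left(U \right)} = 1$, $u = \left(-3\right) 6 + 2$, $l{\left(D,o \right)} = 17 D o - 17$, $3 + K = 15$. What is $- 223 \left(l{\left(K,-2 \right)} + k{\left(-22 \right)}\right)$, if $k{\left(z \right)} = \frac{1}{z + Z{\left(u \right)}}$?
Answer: $\frac{1990498}{21} \approx 94786.0$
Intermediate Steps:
$K = 12$ ($K = -3 + 15 = 12$)
$l{\left(D,o \right)} = -17 + 17 D o$ ($l{\left(D,o \right)} = 17 D o - 17 = -17 + 17 D o$)
$u = -16$ ($u = -18 + 2 = -16$)
$k{\left(z \right)} = \frac{1}{1 + z}$ ($k{\left(z \right)} = \frac{1}{z + 1} = \frac{1}{1 + z}$)
$- 223 \left(l{\left(K,-2 \right)} + k{\left(-22 \right)}\right) = - 223 \left(\left(-17 + 17 \cdot 12 \left(-2\right)\right) + \frac{1}{1 - 22}\right) = - 223 \left(\left(-17 - 408\right) + \frac{1}{-21}\right) = - 223 \left(-425 - \frac{1}{21}\right) = \left(-223\right) \left(- \frac{8926}{21}\right) = \frac{1990498}{21}$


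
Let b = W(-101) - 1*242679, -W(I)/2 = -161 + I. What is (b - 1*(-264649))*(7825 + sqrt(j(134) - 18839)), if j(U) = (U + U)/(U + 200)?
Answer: 176015550 + 22494*I*sqrt(525378493)/167 ≈ 1.7602e+8 + 3.0874e+6*I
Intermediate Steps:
j(U) = 2*U/(200 + U) (j(U) = (2*U)/(200 + U) = 2*U/(200 + U))
W(I) = 322 - 2*I (W(I) = -2*(-161 + I) = 322 - 2*I)
b = -242155 (b = (322 - 2*(-101)) - 1*242679 = (322 + 202) - 242679 = 524 - 242679 = -242155)
(b - 1*(-264649))*(7825 + sqrt(j(134) - 18839)) = (-242155 - 1*(-264649))*(7825 + sqrt(2*134/(200 + 134) - 18839)) = (-242155 + 264649)*(7825 + sqrt(2*134/334 - 18839)) = 22494*(7825 + sqrt(2*134*(1/334) - 18839)) = 22494*(7825 + sqrt(134/167 - 18839)) = 22494*(7825 + sqrt(-3145979/167)) = 22494*(7825 + I*sqrt(525378493)/167) = 176015550 + 22494*I*sqrt(525378493)/167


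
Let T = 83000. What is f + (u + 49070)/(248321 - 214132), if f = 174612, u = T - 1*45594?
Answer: 5969896144/34189 ≈ 1.7461e+5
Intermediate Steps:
u = 37406 (u = 83000 - 1*45594 = 83000 - 45594 = 37406)
f + (u + 49070)/(248321 - 214132) = 174612 + (37406 + 49070)/(248321 - 214132) = 174612 + 86476/34189 = 5969896144/34189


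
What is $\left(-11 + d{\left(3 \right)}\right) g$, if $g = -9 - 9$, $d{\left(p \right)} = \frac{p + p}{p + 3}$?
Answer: $180$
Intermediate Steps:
$d{\left(p \right)} = \frac{2 p}{3 + p}$
$g = -18$
$\left(-11 + d{\left(3 \right)}\right) g = \left(-11 + 2 \cdot 3 \frac{1}{3 + 3}\right) \left(-18\right) = \left(-11 + 2 \cdot 3 \cdot \frac{1}{6}\right) \left(-18\right) = \left(-11 + 1\right) \left(-18\right) = \left(-10\right) \left(-18\right) = 180$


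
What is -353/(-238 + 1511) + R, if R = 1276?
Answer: 1623995/1273 ≈ 1275.7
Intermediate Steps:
-353/(-238 + 1511) + R = -353/(-238 + 1511) + 1276 = -353/1273 + 1276 = 1623995/1273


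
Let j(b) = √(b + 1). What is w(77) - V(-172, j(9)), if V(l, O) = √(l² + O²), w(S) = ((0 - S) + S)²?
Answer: -√29594 ≈ -172.03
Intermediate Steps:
j(b) = √(1 + b)
w(S) = 0 (w(S) = (-S + S)² = 0² = 0)
V(l, O) = √(O² + l²)
w(77) - V(-172, j(9)) = 0 - √((√(1 + 9))² + (-172)²) = 0 - √((√10)² + 29584) = 0 - √(10 + 29584) = 0 - √29594 = -√29594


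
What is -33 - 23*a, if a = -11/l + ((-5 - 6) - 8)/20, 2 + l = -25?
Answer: -11081/540 ≈ -20.520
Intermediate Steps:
l = -27 (l = -2 - 25 = -27)
a = -293/540 (a = -11/(-27) + ((-5 - 6) - 8)/20 = -11*(-1/27) + (-11 - 8)*(1/20) = 11/27 - 19*1/20 = 11/27 - 19/20 = -293/540 ≈ -0.54259)
-33 - 23*a = -33 - 23*(-293/540) = -33 + 6739/540 = -11081/540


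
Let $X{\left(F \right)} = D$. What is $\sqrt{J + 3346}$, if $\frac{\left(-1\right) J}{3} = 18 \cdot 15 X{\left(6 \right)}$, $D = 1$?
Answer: $2 \sqrt{634} \approx 50.359$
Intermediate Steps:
$X{\left(F \right)} = 1$
$J = -810$ ($J = - 3 \cdot 18 \cdot 15 \cdot 1 = - 3 \cdot 270 \cdot 1 = \left(-3\right) 270 = -810$)
$\sqrt{J + 3346} = \sqrt{-810 + 3346} = \sqrt{2536} = 2 \sqrt{634}$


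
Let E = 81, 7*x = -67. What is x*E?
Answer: -5427/7 ≈ -775.29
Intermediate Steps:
x = -67/7 (x = (⅐)*(-67) = -67/7 ≈ -9.5714)
x*E = -67/7*81 = -5427/7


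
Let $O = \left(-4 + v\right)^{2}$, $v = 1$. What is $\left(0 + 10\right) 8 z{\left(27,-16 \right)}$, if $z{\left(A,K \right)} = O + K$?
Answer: $-560$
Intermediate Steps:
$O = 9$ ($O = \left(-4 + 1\right)^{2} = \left(-3\right)^{2} = 9$)
$z{\left(A,K \right)} = 9 + K$
$\left(0 + 10\right) 8 z{\left(27,-16 \right)} = \left(0 + 10\right) 8 \left(9 - 16\right) = 10 \cdot 8 \left(-7\right) = 80 \left(-7\right) = -560$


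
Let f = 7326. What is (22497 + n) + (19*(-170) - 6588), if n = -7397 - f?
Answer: -2044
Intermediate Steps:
n = -14723 (n = -7397 - 1*7326 = -7397 - 7326 = -14723)
(22497 + n) + (19*(-170) - 6588) = (22497 - 14723) + (19*(-170) - 6588) = 7774 + (-3230 - 6588) = 7774 - 9818 = -2044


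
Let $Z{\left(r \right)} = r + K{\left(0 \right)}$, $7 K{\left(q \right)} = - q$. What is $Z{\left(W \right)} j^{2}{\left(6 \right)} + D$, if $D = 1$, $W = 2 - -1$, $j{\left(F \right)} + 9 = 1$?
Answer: $193$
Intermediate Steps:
$j{\left(F \right)} = -8$ ($j{\left(F \right)} = -9 + 1 = -8$)
$W = 3$ ($W = 2 + 1 = 3$)
$K{\left(q \right)} = - \frac{q}{7}$ ($K{\left(q \right)} = \frac{\left(-1\right) q}{7} = - \frac{q}{7}$)
$Z{\left(r \right)} = r$ ($Z{\left(r \right)} = r - 0 = r + 0 = r$)
$Z{\left(W \right)} j^{2}{\left(6 \right)} + D = 3 \left(-8\right)^{2} + 1 = 3 \cdot 64 + 1 = 192 + 1 = 193$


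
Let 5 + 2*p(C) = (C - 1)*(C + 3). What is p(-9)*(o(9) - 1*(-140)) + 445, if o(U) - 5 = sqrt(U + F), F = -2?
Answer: 8865/2 + 55*sqrt(7)/2 ≈ 4505.3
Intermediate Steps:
p(C) = -5/2 + (-1 + C)*(3 + C)/2 (p(C) = -5/2 + ((C - 1)*(C + 3))/2 = -5/2 + ((-1 + C)*(3 + C))/2 = -5/2 + (-1 + C)*(3 + C)/2)
o(U) = 5 + sqrt(-2 + U) (o(U) = 5 + sqrt(U - 2) = 5 + sqrt(-2 + U))
p(-9)*(o(9) - 1*(-140)) + 445 = (-4 - 9 + (1/2)*(-9)**2)*((5 + sqrt(-2 + 9)) - 1*(-140)) + 445 = (-4 - 9 + (1/2)*81)*((5 + sqrt(7)) + 140) + 445 = (-4 - 9 + 81/2)*(145 + sqrt(7)) + 445 = 55*(145 + sqrt(7))/2 + 445 = (7975/2 + 55*sqrt(7)/2) + 445 = 8865/2 + 55*sqrt(7)/2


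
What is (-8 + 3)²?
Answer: 25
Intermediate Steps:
(-8 + 3)² = (-5)² = 25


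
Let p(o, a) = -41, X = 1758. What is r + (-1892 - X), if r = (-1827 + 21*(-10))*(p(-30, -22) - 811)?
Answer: 1731874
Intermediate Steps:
r = 1735524 (r = (-1827 + 21*(-10))*(-41 - 811) = (-1827 - 210)*(-852) = -2037*(-852) = 1735524)
r + (-1892 - X) = 1735524 + (-1892 - 1*1758) = 1735524 + (-1892 - 1758) = 1735524 - 3650 = 1731874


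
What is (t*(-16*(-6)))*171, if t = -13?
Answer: -213408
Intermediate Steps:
(t*(-16*(-6)))*171 = -(-208)*(-6)*171 = -13*96*171 = -1248*171 = -213408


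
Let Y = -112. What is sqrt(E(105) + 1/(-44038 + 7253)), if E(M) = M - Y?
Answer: 2*sqrt(73407631010)/36785 ≈ 14.731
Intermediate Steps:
E(M) = 112 + M (E(M) = M - 1*(-112) = M + 112 = 112 + M)
sqrt(E(105) + 1/(-44038 + 7253)) = sqrt((112 + 105) + 1/(-44038 + 7253)) = sqrt(217 + 1/(-36785)) = sqrt(217 - 1/36785) = sqrt(7982344/36785) = 2*sqrt(73407631010)/36785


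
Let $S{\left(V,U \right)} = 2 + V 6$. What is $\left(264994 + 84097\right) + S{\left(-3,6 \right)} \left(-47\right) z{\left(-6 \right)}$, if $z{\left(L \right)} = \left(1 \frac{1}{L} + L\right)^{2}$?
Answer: $\frac{3399191}{9} \approx 3.7769 \cdot 10^{5}$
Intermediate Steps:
$z{\left(L \right)} = \left(L + \frac{1}{L}\right)^{2}$ ($z{\left(L \right)} = \left(\frac{1}{L} + L\right)^{2} = \left(L + \frac{1}{L}\right)^{2}$)
$S{\left(V,U \right)} = 2 + 6 V$
$\left(264994 + 84097\right) + S{\left(-3,6 \right)} \left(-47\right) z{\left(-6 \right)} = \left(264994 + 84097\right) + \left(2 + 6 \left(-3\right)\right) \left(-47\right) \frac{\left(1 + \left(-6\right)^{2}\right)^{2}}{36} = 349091 + \left(2 - 18\right) \left(-47\right) \frac{\left(1 + 36\right)^{2}}{36} = 349091 + \left(-16\right) \left(-47\right) \frac{37^{2}}{36} = 349091 + 752 \cdot \frac{1}{36} \cdot 1369 = 349091 + 752 \cdot \frac{1369}{36} = 349091 + \frac{257372}{9} = \frac{3399191}{9}$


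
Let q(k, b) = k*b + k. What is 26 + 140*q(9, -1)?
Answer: 26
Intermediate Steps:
q(k, b) = k + b*k (q(k, b) = b*k + k = k + b*k)
26 + 140*q(9, -1) = 26 + 140*(9*(1 - 1)) = 26 + 140*(9*0) = 26 + 140*0 = 26 + 0 = 26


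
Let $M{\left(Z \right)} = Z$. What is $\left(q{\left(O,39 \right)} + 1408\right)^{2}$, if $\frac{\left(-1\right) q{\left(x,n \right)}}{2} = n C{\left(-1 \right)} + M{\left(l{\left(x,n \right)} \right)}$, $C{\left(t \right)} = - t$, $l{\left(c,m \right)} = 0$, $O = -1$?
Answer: $1768900$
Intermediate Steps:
$q{\left(x,n \right)} = - 2 n$ ($q{\left(x,n \right)} = - 2 \left(n \left(\left(-1\right) \left(-1\right)\right) + 0\right) = - 2 \left(n 1 + 0\right) = - 2 \left(n + 0\right) = - 2 n$)
$\left(q{\left(O,39 \right)} + 1408\right)^{2} = \left(\left(-2\right) 39 + 1408\right)^{2} = \left(-78 + 1408\right)^{2} = 1330^{2} = 1768900$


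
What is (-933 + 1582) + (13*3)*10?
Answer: 1039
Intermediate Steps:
(-933 + 1582) + (13*3)*10 = 649 + 39*10 = 649 + 390 = 1039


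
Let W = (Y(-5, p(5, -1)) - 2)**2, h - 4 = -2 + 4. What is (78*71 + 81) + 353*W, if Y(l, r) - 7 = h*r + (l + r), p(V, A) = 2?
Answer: 74807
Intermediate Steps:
h = 6 (h = 4 + (-2 + 4) = 4 + 2 = 6)
Y(l, r) = 7 + l + 7*r (Y(l, r) = 7 + (6*r + (l + r)) = 7 + (l + 7*r) = 7 + l + 7*r)
W = 196 (W = ((7 - 5 + 7*2) - 2)**2 = ((7 - 5 + 14) - 2)**2 = (16 - 2)**2 = 14**2 = 196)
(78*71 + 81) + 353*W = (78*71 + 81) + 353*196 = (5538 + 81) + 69188 = 5619 + 69188 = 74807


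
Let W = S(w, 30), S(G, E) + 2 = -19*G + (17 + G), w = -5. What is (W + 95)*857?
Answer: 171400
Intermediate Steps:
S(G, E) = 15 - 18*G (S(G, E) = -2 + (-19*G + (17 + G)) = -2 + (17 - 18*G) = 15 - 18*G)
W = 105 (W = 15 - 18*(-5) = 15 + 90 = 105)
(W + 95)*857 = (105 + 95)*857 = 200*857 = 171400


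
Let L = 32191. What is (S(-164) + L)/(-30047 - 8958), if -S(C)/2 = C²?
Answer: 21601/39005 ≈ 0.55380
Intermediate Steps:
S(C) = -2*C²
(S(-164) + L)/(-30047 - 8958) = (-2*(-164)² + 32191)/(-30047 - 8958) = (-2*26896 + 32191)/(-39005) = (-53792 + 32191)*(-1/39005) = -21601*(-1/39005) = 21601/39005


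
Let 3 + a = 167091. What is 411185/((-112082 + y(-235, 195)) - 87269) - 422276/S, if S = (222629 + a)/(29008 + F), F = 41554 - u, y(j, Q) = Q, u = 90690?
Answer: 1692580381614523/77614478852 ≈ 21808.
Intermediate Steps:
a = 167088 (a = -3 + 167091 = 167088)
F = -49136 (F = 41554 - 1*90690 = 41554 - 90690 = -49136)
S = -389717/20128 (S = (222629 + 167088)/(29008 - 49136) = 389717/(-20128) = 389717*(-1/20128) = -389717/20128 ≈ -19.362)
411185/((-112082 + y(-235, 195)) - 87269) - 422276/S = 411185/((-112082 + 195) - 87269) - 422276/(-389717/20128) = 411185/(-111887 - 87269) - 422276*(-20128/389717) = 411185/(-199156) + 8499571328/389717 = 411185*(-1/199156) + 8499571328/389717 = -411185/199156 + 8499571328/389717 = 1692580381614523/77614478852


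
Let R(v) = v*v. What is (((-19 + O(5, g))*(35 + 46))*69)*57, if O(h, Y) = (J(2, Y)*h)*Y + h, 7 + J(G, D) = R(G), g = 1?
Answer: -9238617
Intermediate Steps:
R(v) = v**2
J(G, D) = -7 + G**2
O(h, Y) = h - 3*Y*h (O(h, Y) = ((-7 + 2**2)*h)*Y + h = ((-7 + 4)*h)*Y + h = (-3*h)*Y + h = -3*Y*h + h = h - 3*Y*h)
(((-19 + O(5, g))*(35 + 46))*69)*57 = (((-19 + 5*(1 - 3*1))*(35 + 46))*69)*57 = (((-19 + 5*(1 - 3))*81)*69)*57 = (((-19 + 5*(-2))*81)*69)*57 = (((-19 - 10)*81)*69)*57 = (-29*81*69)*57 = -2349*69*57 = -162081*57 = -9238617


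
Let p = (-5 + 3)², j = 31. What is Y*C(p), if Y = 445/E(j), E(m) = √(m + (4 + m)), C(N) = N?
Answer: 890*√66/33 ≈ 219.10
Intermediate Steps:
p = 4 (p = (-2)² = 4)
E(m) = √(4 + 2*m)
Y = 445*√66/66 (Y = 445/(√(4 + 2*31)) = 445/(√(4 + 62)) = 445/(√66) = 445*(√66/66) = 445*√66/66 ≈ 54.776)
Y*C(p) = (445*√66/66)*4 = 890*√66/33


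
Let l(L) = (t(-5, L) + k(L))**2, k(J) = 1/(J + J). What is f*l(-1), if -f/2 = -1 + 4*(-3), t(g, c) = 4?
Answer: 637/2 ≈ 318.50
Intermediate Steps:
k(J) = 1/(2*J)
f = 26 (f = -2*(-1 + 4*(-3)) = -2*(-1 - 12) = -2*(-13) = 26)
l(L) = (4 + 1/(2*L))**2
f*l(-1) = 26*((1/4)*(1 + 8*(-1))**2/(-1)**2) = 26*((1/4)*1*(1 - 8)**2) = 26*((1/4)*1*(-7)**2) = 26*((1/4)*1*49) = 26*(49/4) = 637/2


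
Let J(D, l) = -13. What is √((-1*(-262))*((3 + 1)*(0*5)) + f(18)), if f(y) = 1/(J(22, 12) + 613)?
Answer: √6/60 ≈ 0.040825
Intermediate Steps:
f(y) = 1/600 (f(y) = 1/(-13 + 613) = 1/600)
√((-1*(-262))*((3 + 1)*(0*5)) + f(18)) = √((-1*(-262))*((3 + 1)*(0*5)) + 1/600) = √(262*(4*0) + 1/600) = √(262*0 + 1/600) = √(0 + 1/600) = √(1/600) = √6/60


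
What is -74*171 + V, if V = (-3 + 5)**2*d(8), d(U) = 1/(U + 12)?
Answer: -63269/5 ≈ -12654.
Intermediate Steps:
d(U) = 1/(12 + U)
V = 1/5 (V = (-3 + 5)**2/(12 + 8) = 2**2/20 = 4*(1/20) = 1/5 ≈ 0.20000)
-74*171 + V = -74*171 + 1/5 = -12654 + 1/5 = -63269/5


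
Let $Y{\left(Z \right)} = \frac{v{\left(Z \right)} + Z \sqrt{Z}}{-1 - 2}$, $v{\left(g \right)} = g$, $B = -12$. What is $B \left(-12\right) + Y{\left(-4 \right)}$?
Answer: $\frac{436}{3} + \frac{8 i}{3} \approx 145.33 + 2.6667 i$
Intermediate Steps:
$Y{\left(Z \right)} = - \frac{Z}{3} - \frac{Z^{\frac{3}{2}}}{3}$ ($Y{\left(Z \right)} = \frac{Z + Z \sqrt{Z}}{-1 - 2} = \frac{Z + Z^{\frac{3}{2}}}{-3} = \left(Z + Z^{\frac{3}{2}}\right) \left(- \frac{1}{3}\right) = - \frac{Z}{3} - \frac{Z^{\frac{3}{2}}}{3}$)
$B \left(-12\right) + Y{\left(-4 \right)} = \left(-12\right) \left(-12\right) - \left(- \frac{4}{3} + \frac{\left(-4\right)^{\frac{3}{2}}}{3}\right) = 144 + \left(\frac{4}{3} - \frac{\left(-8\right) i}{3}\right) = 144 + \left(\frac{4}{3} + \frac{8 i}{3}\right) = \frac{436}{3} + \frac{8 i}{3}$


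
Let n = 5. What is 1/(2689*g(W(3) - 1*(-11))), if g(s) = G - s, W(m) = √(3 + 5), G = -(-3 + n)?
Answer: -13/432929 + 2*√2/432929 ≈ -2.3495e-5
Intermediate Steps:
G = -2 (G = -(-3 + 5) = -1*2 = -2)
W(m) = 2*√2 (W(m) = √8 = 2*√2)
g(s) = -2 - s
1/(2689*g(W(3) - 1*(-11))) = 1/(2689*(-2 - (2*√2 - 1*(-11)))) = 1/(2689*(-2 - (2*√2 + 11))) = 1/(2689*(-2 - (11 + 2*√2))) = 1/(2689*(-2 + (-11 - 2*√2))) = 1/(2689*(-13 - 2*√2))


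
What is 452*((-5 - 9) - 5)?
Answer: -8588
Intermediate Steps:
452*((-5 - 9) - 5) = 452*(-14 - 5) = 452*(-19) = -8588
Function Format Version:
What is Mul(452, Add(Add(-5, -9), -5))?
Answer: -8588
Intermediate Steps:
Mul(452, Add(Add(-5, -9), -5)) = Mul(452, Add(-14, -5)) = Mul(452, -19) = -8588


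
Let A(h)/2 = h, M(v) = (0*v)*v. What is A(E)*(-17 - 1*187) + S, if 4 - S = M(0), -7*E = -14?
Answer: -812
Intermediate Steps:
E = 2 (E = -1/7*(-14) = 2)
M(v) = 0 (M(v) = 0*v = 0)
S = 4 (S = 4 - 1*0 = 4 + 0 = 4)
A(h) = 2*h
A(E)*(-17 - 1*187) + S = (2*2)*(-17 - 1*187) + 4 = 4*(-17 - 187) + 4 = 4*(-204) + 4 = -816 + 4 = -812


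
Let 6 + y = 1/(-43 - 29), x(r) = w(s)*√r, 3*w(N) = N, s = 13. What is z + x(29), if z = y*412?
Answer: -44599/18 + 13*√29/3 ≈ -2454.4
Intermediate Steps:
w(N) = N/3
x(r) = 13*√r/3 (x(r) = ((⅓)*13)*√r = 13*√r/3)
y = -433/72 (y = -6 + 1/(-43 - 29) = -6 + 1/(-72) = -6 - 1/72 = -433/72 ≈ -6.0139)
z = -44599/18 (z = -433/72*412 = -44599/18 ≈ -2477.7)
z + x(29) = -44599/18 + 13*√29/3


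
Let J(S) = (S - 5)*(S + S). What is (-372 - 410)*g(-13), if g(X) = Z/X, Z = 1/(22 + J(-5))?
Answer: 391/793 ≈ 0.49306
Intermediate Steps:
J(S) = 2*S*(-5 + S) (J(S) = (-5 + S)*(2*S) = 2*S*(-5 + S))
Z = 1/122 (Z = 1/(22 + 2*(-5)*(-5 - 5)) = 1/(22 + 2*(-5)*(-10)) = 1/(22 + 100) = 1/122 ≈ 0.0081967)
g(X) = 1/(122*X)
(-372 - 410)*g(-13) = (-372 - 410)*((1/122)/(-13)) = -391*(-1)/(61*13) = -782*(-1/1586) = 391/793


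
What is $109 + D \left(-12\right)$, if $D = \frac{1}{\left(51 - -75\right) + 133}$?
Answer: $\frac{28219}{259} \approx 108.95$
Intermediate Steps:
$D = \frac{1}{259}$ ($D = \frac{1}{\left(51 + 75\right) + 133} = \frac{1}{126 + 133} = \frac{1}{259} \approx 0.003861$)
$109 + D \left(-12\right) = 109 + \frac{1}{259} \left(-12\right) = 109 - \frac{12}{259} = \frac{28219}{259}$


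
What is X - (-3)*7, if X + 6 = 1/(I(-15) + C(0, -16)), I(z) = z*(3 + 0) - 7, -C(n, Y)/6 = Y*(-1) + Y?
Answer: 779/52 ≈ 14.981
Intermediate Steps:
C(n, Y) = 0 (C(n, Y) = -6*(Y*(-1) + Y) = -6*(-Y + Y) = -6*0 = 0)
I(z) = -7 + 3*z (I(z) = z*3 - 7 = 3*z - 7 = -7 + 3*z)
X = -313/52 (X = -6 + 1/((-7 + 3*(-15)) + 0) = -6 + 1/((-7 - 45) + 0) = -6 + 1/(-52 + 0) = -6 + 1/(-52) = -6 - 1/52 = -313/52 ≈ -6.0192)
X - (-3)*7 = -313/52 - (-3)*7 = -313/52 - 1*(-21) = -313/52 + 21 = 779/52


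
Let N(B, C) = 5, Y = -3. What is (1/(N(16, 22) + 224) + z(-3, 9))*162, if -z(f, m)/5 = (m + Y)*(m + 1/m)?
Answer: -10139958/229 ≈ -44279.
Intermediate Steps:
z(f, m) = -5*(-3 + m)*(m + 1/m) (z(f, m) = -5*(m - 3)*(m + 1/m) = -5*(-3 + m)*(m + 1/m))
(1/(N(16, 22) + 224) + z(-3, 9))*162 = (1/(5 + 224) + (-5 - 5*9**2 + 15*9 + 15/9))*162 = (1/229 + (-5 - 5*81 + 135 + 15*(1/9)))*162 = (1/229 + (-5 - 405 + 135 + 5/3))*162 = (1/229 - 820/3)*162 = -187777/687*162 = -10139958/229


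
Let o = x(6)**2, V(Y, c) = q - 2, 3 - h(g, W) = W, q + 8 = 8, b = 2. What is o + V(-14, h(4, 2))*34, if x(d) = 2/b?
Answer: -67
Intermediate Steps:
q = 0 (q = -8 + 8 = 0)
h(g, W) = 3 - W
V(Y, c) = -2 (V(Y, c) = 0 - 2 = -2)
x(d) = 1 (x(d) = 2/2 = 2*(1/2) = 1)
o = 1 (o = 1**2 = 1)
o + V(-14, h(4, 2))*34 = 1 - 2*34 = 1 - 68 = -67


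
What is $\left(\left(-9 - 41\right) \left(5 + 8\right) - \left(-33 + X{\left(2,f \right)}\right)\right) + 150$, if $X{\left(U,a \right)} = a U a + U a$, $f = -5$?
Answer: $-507$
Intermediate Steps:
$X{\left(U,a \right)} = U a + U a^{2}$ ($X{\left(U,a \right)} = U a a + U a = U a^{2} + U a = U a + U a^{2}$)
$\left(\left(-9 - 41\right) \left(5 + 8\right) - \left(-33 + X{\left(2,f \right)}\right)\right) + 150 = \left(\left(-9 - 41\right) \left(5 + 8\right) + \left(33 - 2 \left(-5\right) \left(1 - 5\right)\right)\right) + 150 = \left(\left(-50\right) 13 + \left(33 - 2 \left(-5\right) \left(-4\right)\right)\right) + 150 = \left(-650 + \left(33 - 40\right)\right) + 150 = \left(-650 - 7\right) + 150 = -657 + 150 = -507$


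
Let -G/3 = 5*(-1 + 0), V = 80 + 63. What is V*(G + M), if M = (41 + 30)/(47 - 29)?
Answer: 48763/18 ≈ 2709.1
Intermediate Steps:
V = 143
M = 71/18 ≈ 3.9444
G = 15 (G = -15*(-1 + 0) = -15*(-1) = -3*(-5) = 15)
V*(G + M) = 143*(15 + 71/18) = 143*(341/18) = 48763/18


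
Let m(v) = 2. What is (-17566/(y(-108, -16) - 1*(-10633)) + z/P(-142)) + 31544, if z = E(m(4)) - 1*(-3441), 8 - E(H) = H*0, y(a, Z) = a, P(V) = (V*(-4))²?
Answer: 107105730661941/3395617600 ≈ 31542.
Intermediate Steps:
P(V) = 16*V² (P(V) = (-4*V)² = 16*V²)
E(H) = 8 (E(H) = 8 - H*0 = 8 - 1*0 = 8 + 0 = 8)
z = 3449 (z = 8 - 1*(-3441) = 8 + 3441 = 3449)
(-17566/(y(-108, -16) - 1*(-10633)) + z/P(-142)) + 31544 = (-17566/(-108 - 1*(-10633)) + 3449/((16*(-142)²))) + 31544 = (-17566/(-108 + 10633) + 3449/((16*20164))) + 31544 = (-17566/10525 + 3449/322624) + 31544 = -5630912459/3395617600 + 31544 = 107105730661941/3395617600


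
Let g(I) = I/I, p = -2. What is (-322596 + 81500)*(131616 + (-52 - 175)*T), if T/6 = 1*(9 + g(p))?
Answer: -28448363616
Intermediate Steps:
g(I) = 1
T = 60 (T = 6*(1*(9 + 1)) = 6*(1*10) = 6*10 = 60)
(-322596 + 81500)*(131616 + (-52 - 175)*T) = (-322596 + 81500)*(131616 + (-52 - 175)*60) = -241096*(131616 - 227*60) = -241096*(131616 - 13620) = -241096*117996 = -28448363616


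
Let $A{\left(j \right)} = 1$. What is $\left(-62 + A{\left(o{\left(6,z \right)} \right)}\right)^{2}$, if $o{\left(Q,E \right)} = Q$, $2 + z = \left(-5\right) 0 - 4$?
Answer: $3721$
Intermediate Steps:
$z = -6$ ($z = -2 - 4 = -6$)
$\left(-62 + A{\left(o{\left(6,z \right)} \right)}\right)^{2} = \left(-62 + 1\right)^{2} = \left(-61\right)^{2} = 3721$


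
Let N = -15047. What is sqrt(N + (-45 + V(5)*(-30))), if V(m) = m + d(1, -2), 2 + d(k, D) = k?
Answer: 2*I*sqrt(3803) ≈ 123.34*I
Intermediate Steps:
d(k, D) = -2 + k
V(m) = -1 + m (V(m) = m + (-2 + 1) = m - 1 = -1 + m)
sqrt(N + (-45 + V(5)*(-30))) = sqrt(-15047 + (-45 + (-1 + 5)*(-30))) = sqrt(-15047 + (-45 + 4*(-30))) = sqrt(-15047 + (-45 - 120)) = sqrt(-15047 - 165) = sqrt(-15212) = 2*I*sqrt(3803)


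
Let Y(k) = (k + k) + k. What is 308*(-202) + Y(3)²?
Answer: -62135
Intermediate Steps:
Y(k) = 3*k (Y(k) = 2*k + k = 3*k)
308*(-202) + Y(3)² = 308*(-202) + (3*3)² = -62216 + 9² = -62216 + 81 = -62135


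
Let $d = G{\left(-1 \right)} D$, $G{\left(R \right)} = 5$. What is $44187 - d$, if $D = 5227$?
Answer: $18052$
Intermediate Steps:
$d = 26135$ ($d = 5 \cdot 5227 = 26135$)
$44187 - d = 44187 - 26135 = 18052$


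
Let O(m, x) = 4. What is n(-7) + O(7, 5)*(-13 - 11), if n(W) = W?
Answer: -103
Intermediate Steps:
n(-7) + O(7, 5)*(-13 - 11) = -7 + 4*(-13 - 11) = -7 + 4*(-24) = -7 - 96 = -103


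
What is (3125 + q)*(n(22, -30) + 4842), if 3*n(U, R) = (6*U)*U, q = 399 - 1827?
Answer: 9859570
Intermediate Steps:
q = -1428
n(U, R) = 2*U**2 (n(U, R) = ((6*U)*U)/3 = (6*U**2)/3 = 2*U**2)
(3125 + q)*(n(22, -30) + 4842) = (3125 - 1428)*(2*22**2 + 4842) = 1697*(2*484 + 4842) = 1697*(968 + 4842) = 1697*5810 = 9859570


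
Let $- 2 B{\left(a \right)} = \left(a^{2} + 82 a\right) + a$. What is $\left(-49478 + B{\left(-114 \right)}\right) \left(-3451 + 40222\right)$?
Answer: $-1884329895$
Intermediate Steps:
$B{\left(a \right)} = - \frac{83 a}{2} - \frac{a^{2}}{2}$ ($B{\left(a \right)} = - \frac{\left(a^{2} + 82 a\right) + a}{2} = - \frac{a^{2} + 83 a}{2} = - \frac{83 a}{2} - \frac{a^{2}}{2}$)
$\left(-49478 + B{\left(-114 \right)}\right) \left(-3451 + 40222\right) = \left(-49478 - - 57 \left(83 - 114\right)\right) \left(-3451 + 40222\right) = \left(-49478 - \left(-57\right) \left(-31\right)\right) 36771 = \left(-49478 - 1767\right) 36771 = \left(-51245\right) 36771 = -1884329895$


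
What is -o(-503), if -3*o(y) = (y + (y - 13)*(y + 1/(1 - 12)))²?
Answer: 8122562700121/363 ≈ 2.2376e+10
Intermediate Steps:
o(y) = -(y + (-13 + y)*(-1/11 + y))²/3 (o(y) = -(y + (y - 13)*(y + 1/(1 - 12)))²/3 = -(y + (-13 + y)*(y + 1/(-11)))²/3 = -(y + (-13 + y)*(y - 1/11))²/3 = -(y + (-13 + y)*(-1/11 + y))²/3)
-o(-503) = -(-1)*(13 - 133*(-503) + 11*(-503)²)²/363 = -(-1)*(13 + 66899 + 11*253009)²/363 = -(-1)*(13 + 66899 + 2783099)²/363 = -(-1)*2850011²/363 = -(-1)*8122562700121/363 = -1*(-8122562700121/363) = 8122562700121/363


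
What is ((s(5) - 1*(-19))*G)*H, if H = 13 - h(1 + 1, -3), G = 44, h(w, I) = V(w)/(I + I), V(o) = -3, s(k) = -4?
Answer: 8250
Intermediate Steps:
h(w, I) = -3/(2*I) (h(w, I) = -3/(I + I) = -3*1/(2*I) = -3/(2*I))
H = 25/2 (H = 13 - (-3)/(2*(-3)) = 13 - (-3)*(-1)/(2*3) = 13 - 1*1/2 = 13 - 1/2 = 25/2 ≈ 12.500)
((s(5) - 1*(-19))*G)*H = ((-4 - 1*(-19))*44)*(25/2) = ((-4 + 19)*44)*(25/2) = (15*44)*(25/2) = 660*(25/2) = 8250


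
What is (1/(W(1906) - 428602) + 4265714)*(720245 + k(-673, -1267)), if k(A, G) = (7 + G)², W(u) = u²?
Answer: 31544423589137589065/3204234 ≈ 9.8446e+12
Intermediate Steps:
(1/(W(1906) - 428602) + 4265714)*(720245 + k(-673, -1267)) = (1/(1906² - 428602) + 4265714)*(720245 + (7 - 1267)²) = (1/(3632836 - 428602) + 4265714)*(720245 + (-1260)²) = (1/3204234 + 4265714)*(720245 + 1587600) = (1/3204234 + 4265714)*2307845 = (13668345833077/3204234)*2307845 = 31544423589137589065/3204234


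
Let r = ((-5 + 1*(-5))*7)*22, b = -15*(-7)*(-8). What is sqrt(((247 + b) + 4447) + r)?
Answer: sqrt(2314) ≈ 48.104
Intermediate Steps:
b = -840 (b = 105*(-8) = -840)
r = -1540 (r = ((-5 - 5)*7)*22 = -10*7*22 = -70*22 = -1540)
sqrt(((247 + b) + 4447) + r) = sqrt(((247 - 840) + 4447) - 1540) = sqrt((-593 + 4447) - 1540) = sqrt(3854 - 1540) = sqrt(2314)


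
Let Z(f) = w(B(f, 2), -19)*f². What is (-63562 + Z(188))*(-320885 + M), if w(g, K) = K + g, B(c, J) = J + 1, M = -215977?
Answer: 337721630892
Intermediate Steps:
B(c, J) = 1 + J
Z(f) = -16*f² (Z(f) = (-19 + (1 + 2))*f² = (-19 + 3)*f² = -16*f²)
(-63562 + Z(188))*(-320885 + M) = (-63562 - 16*188²)*(-320885 - 215977) = (-63562 - 16*35344)*(-536862) = (-63562 - 565504)*(-536862) = -629066*(-536862) = 337721630892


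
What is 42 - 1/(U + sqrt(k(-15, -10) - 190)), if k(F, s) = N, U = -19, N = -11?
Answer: 23623/562 + I*sqrt(201)/562 ≈ 42.034 + 0.025227*I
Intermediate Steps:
k(F, s) = -11
42 - 1/(U + sqrt(k(-15, -10) - 190)) = 42 - 1/(-19 + sqrt(-11 - 190)) = 42 - 1/(-19 + sqrt(-201)) = 42 - 1/(-19 + I*sqrt(201))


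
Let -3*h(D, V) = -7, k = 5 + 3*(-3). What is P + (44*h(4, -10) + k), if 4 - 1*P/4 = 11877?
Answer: -142180/3 ≈ -47393.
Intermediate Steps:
k = -4 (k = 5 - 9 = -4)
h(D, V) = 7/3 (h(D, V) = -⅓*(-7) = 7/3)
P = -47492 (P = 16 - 4*11877 = 16 - 47508 = -47492)
P + (44*h(4, -10) + k) = -47492 + (44*(7/3) - 4) = -47492 + (308/3 - 4) = -47492 + 296/3 = -142180/3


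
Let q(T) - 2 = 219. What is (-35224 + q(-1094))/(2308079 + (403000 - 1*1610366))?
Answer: -493/15503 ≈ -0.031800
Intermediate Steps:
q(T) = 221 (q(T) = 2 + 219 = 221)
(-35224 + q(-1094))/(2308079 + (403000 - 1*1610366)) = (-35224 + 221)/(2308079 + (403000 - 1*1610366)) = -35003/(2308079 + (403000 - 1610366)) = -35003/(2308079 - 1207366) = -35003/1100713 = -35003*1/1100713 = -493/15503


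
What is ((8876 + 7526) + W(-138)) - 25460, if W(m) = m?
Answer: -9196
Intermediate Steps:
((8876 + 7526) + W(-138)) - 25460 = ((8876 + 7526) - 138) - 25460 = (16402 - 138) - 25460 = 16264 - 25460 = -9196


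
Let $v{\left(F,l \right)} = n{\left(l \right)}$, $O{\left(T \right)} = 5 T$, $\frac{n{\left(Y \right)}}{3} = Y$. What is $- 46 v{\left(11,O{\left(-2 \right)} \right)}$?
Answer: $1380$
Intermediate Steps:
$n{\left(Y \right)} = 3 Y$
$v{\left(F,l \right)} = 3 l$
$- 46 v{\left(11,O{\left(-2 \right)} \right)} = - 46 \cdot 3 \cdot 5 \left(-2\right) = - 46 \cdot 3 \left(-10\right) = \left(-46\right) \left(-30\right) = 1380$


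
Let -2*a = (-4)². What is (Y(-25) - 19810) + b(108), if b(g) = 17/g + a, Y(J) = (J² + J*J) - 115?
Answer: -2017747/108 ≈ -18683.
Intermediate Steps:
Y(J) = -115 + 2*J² (Y(J) = (J² + J²) - 115 = 2*J² - 115 = -115 + 2*J²)
a = -8 (a = -½*(-4)² = -½*16 = -8)
b(g) = -8 + 17/g (b(g) = 17/g - 8 = -8 + 17/g)
(Y(-25) - 19810) + b(108) = ((-115 + 2*(-25)²) - 19810) + (-8 + 17/108) = ((-115 + 2*625) - 19810) + (-8 + 17*(1/108)) = ((-115 + 1250) - 19810) + (-8 + 17/108) = (1135 - 19810) - 847/108 = -18675 - 847/108 = -2017747/108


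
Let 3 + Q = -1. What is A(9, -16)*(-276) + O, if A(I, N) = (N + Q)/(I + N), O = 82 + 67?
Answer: -4477/7 ≈ -639.57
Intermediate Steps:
O = 149
Q = -4 (Q = -3 - 1 = -4)
A(I, N) = (-4 + N)/(I + N) (A(I, N) = (N - 4)/(I + N) = (-4 + N)/(I + N))
A(9, -16)*(-276) + O = ((-4 - 16)/(9 - 16))*(-276) + 149 = (-20/(-7))*(-276) + 149 = -⅐*(-20)*(-276) + 149 = (20/7)*(-276) + 149 = -5520/7 + 149 = -4477/7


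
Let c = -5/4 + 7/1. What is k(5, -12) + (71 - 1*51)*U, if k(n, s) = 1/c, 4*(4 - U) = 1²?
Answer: 1729/23 ≈ 75.174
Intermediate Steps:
U = 15/4 (U = 4 - ¼*1² = 4 - ¼*1 = 4 - ¼ = 15/4 ≈ 3.7500)
c = 23/4 (c = -5*¼ + 7*1 = -5/4 + 7 = 23/4 ≈ 5.7500)
k(n, s) = 4/23 (k(n, s) = 1/(23/4) = 4/23)
k(5, -12) + (71 - 1*51)*U = 4/23 + (71 - 1*51)*(15/4) = 4/23 + (71 - 51)*(15/4) = 4/23 + 20*(15/4) = 4/23 + 75 = 1729/23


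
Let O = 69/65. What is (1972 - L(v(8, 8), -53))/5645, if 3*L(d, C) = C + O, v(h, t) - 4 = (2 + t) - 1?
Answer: 387916/1100775 ≈ 0.35240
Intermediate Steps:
O = 69/65 (O = 69*(1/65) = 69/65 ≈ 1.0615)
v(h, t) = 5 + t (v(h, t) = 4 + ((2 + t) - 1) = 4 + (1 + t) = 5 + t)
L(d, C) = 23/65 + C/3 (L(d, C) = (C + 69/65)/3 = (69/65 + C)/3 = 23/65 + C/3)
(1972 - L(v(8, 8), -53))/5645 = (1972 - (23/65 + (⅓)*(-53)))/5645 = (1972 - (23/65 - 53/3))*(1/5645) = (1972 - 1*(-3376/195))*(1/5645) = (1972 + 3376/195)*(1/5645) = (387916/195)*(1/5645) = 387916/1100775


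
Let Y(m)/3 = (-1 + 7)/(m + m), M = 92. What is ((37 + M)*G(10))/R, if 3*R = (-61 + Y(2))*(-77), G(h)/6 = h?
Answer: 46440/8701 ≈ 5.3373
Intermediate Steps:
G(h) = 6*h
Y(m) = 9/m (Y(m) = 3*((-1 + 7)/(m + m)) = 3*(6/((2*m))) = 3*(6*(1/(2*m))) = 3*(3/m) = 9/m)
R = 8701/6 (R = ((-61 + 9/2)*(-77))/3 = (-113/2*(-77))/3 = (⅓)*(8701/2) = 8701/6 ≈ 1450.2)
((37 + M)*G(10))/R = ((37 + 92)*(6*10))/(8701/6) = (129*60)*(6/8701) = 7740*(6/8701) = 46440/8701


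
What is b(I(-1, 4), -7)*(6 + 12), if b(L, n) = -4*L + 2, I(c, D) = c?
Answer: 108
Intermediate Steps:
b(L, n) = 2 - 4*L
b(I(-1, 4), -7)*(6 + 12) = (2 - 4*(-1))*(6 + 12) = (2 + 4)*18 = 6*18 = 108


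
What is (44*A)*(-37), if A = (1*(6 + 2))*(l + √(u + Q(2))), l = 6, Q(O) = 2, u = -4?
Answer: -78144 - 13024*I*√2 ≈ -78144.0 - 18419.0*I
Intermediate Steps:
A = 48 + 8*I*√2 (A = (1*(6 + 2))*(6 + √(-4 + 2)) = (1*8)*(6 + √(-2)) = 8*(6 + I*√2) = 48 + 8*I*√2 ≈ 48.0 + 11.314*I)
(44*A)*(-37) = (44*(48 + 8*I*√2))*(-37) = (2112 + 352*I*√2)*(-37) = -78144 - 13024*I*√2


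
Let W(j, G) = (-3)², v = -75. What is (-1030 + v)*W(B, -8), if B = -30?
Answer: -9945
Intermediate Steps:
W(j, G) = 9
(-1030 + v)*W(B, -8) = (-1030 - 75)*9 = -1105*9 = -9945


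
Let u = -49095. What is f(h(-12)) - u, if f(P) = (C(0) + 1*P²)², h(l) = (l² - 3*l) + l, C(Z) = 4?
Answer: 796869079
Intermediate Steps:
h(l) = l² - 2*l
f(P) = (4 + P²)² (f(P) = (4 + 1*P²)² = (4 + P²)²)
f(h(-12)) - u = (4 + (-12*(-2 - 12))²)² - 1*(-49095) = (4 + (-12*(-14))²)² + 49095 = (4 + 168²)² + 49095 = (4 + 28224)² + 49095 = 28228² + 49095 = 796819984 + 49095 = 796869079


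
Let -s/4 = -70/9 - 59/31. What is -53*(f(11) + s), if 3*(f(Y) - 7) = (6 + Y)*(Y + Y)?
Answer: -2519567/279 ≈ -9030.7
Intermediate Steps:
f(Y) = 7 + 2*Y*(6 + Y)/3 (f(Y) = 7 + ((6 + Y)*(Y + Y))/3 = 7 + ((6 + Y)*(2*Y))/3 = 7 + (2*Y*(6 + Y))/3 = 7 + 2*Y*(6 + Y)/3)
s = 10804/279 (s = -4*(-70/9 - 59/31) = -4*(-2701/279) = 10804/279 ≈ 38.724)
-53*(f(11) + s) = -53*((7 + 4*11 + (2/3)*11**2) + 10804/279) = -53*((7 + 44 + (2/3)*121) + 10804/279) = -53*((7 + 44 + 242/3) + 10804/279) = -53*(395/3 + 10804/279) = -53*47539/279 = -2519567/279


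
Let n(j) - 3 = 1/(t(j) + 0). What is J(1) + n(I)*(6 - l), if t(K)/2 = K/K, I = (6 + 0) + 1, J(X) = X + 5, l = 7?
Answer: 5/2 ≈ 2.5000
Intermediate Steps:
J(X) = 5 + X
I = 7 (I = 6 + 1 = 7)
t(K) = 2 (t(K) = 2*(K/K) = 2*1 = 2)
n(j) = 7/2 (n(j) = 3 + 1/(2 + 0) = 3 + 1/2 = 3 + ½ = 7/2)
J(1) + n(I)*(6 - l) = (5 + 1) + 7*(6 - 1*7)/2 = 6 + 7*(6 - 7)/2 = 6 + (7/2)*(-1) = 6 - 7/2 = 5/2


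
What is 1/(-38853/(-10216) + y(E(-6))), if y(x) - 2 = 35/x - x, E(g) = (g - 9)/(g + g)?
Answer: 10216/332563 ≈ 0.030719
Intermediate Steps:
E(g) = (-9 + g)/(2*g) (E(g) = (-9 + g)/((2*g)) = (-9 + g)*(1/(2*g)) = (-9 + g)/(2*g))
y(x) = 2 - x + 35/x (y(x) = 2 + (35/x - x) = 2 + (-x + 35/x) = 2 - x + 35/x)
1/(-38853/(-10216) + y(E(-6))) = 1/(-38853/(-10216) + (2 - (-9 - 6)/(2*(-6)) + 35/(((½)*(-9 - 6)/(-6))))) = 1/(-38853*(-1/10216) + (2 - (-1)*(-15)/(2*6) + 35/(((½)*(-⅙)*(-15))))) = 1/(38853/10216 + (2 - 1*5/4 + 35/(5/4))) = 1/(38853/10216 + (2 - 5/4 + 35*(⅘))) = 1/(38853/10216 + (2 - 5/4 + 28)) = 1/(38853/10216 + 115/4) = 1/(332563/10216) = 10216/332563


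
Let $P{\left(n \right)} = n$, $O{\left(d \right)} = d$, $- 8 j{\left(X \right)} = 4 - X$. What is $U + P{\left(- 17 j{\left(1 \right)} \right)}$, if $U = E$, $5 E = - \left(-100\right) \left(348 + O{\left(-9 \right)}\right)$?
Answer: $\frac{54291}{8} \approx 6786.4$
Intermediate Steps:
$j{\left(X \right)} = - \frac{1}{2} + \frac{X}{8}$ ($j{\left(X \right)} = - \frac{4 - X}{8} = - \frac{1}{2} + \frac{X}{8}$)
$E = 6780$ ($E = \frac{\left(-1\right) \left(- 100 \left(348 - 9\right)\right)}{5} = \frac{\left(-1\right) \left(\left(-100\right) 339\right)}{5} = \frac{\left(-1\right) \left(-33900\right)}{5} = \frac{1}{5} \cdot 33900 = 6780$)
$U = 6780$
$U + P{\left(- 17 j{\left(1 \right)} \right)} = 6780 - 17 \left(- \frac{1}{2} + \frac{1}{8} \cdot 1\right) = 6780 - 17 \left(- \frac{1}{2} + \frac{1}{8}\right) = 6780 - - \frac{51}{8} = 6780 + \frac{51}{8} = \frac{54291}{8}$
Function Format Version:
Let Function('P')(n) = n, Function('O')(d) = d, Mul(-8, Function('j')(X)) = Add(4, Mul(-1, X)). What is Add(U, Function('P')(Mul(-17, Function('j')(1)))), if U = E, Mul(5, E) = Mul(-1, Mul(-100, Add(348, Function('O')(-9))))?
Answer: Rational(54291, 8) ≈ 6786.4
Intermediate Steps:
Function('j')(X) = Add(Rational(-1, 2), Mul(Rational(1, 8), X)) (Function('j')(X) = Mul(Rational(-1, 8), Add(4, Mul(-1, X))) = Add(Rational(-1, 2), Mul(Rational(1, 8), X)))
E = 6780 (E = Mul(Rational(1, 5), Mul(-1, Mul(-100, Add(348, -9)))) = Mul(Rational(1, 5), Mul(-1, Mul(-100, 339))) = Mul(Rational(1, 5), Mul(-1, -33900)) = Mul(Rational(1, 5), 33900) = 6780)
U = 6780
Add(U, Function('P')(Mul(-17, Function('j')(1)))) = Add(6780, Mul(-17, Add(Rational(-1, 2), Mul(Rational(1, 8), 1)))) = Add(6780, Mul(-17, Add(Rational(-1, 2), Rational(1, 8)))) = Add(6780, Mul(-17, Rational(-3, 8))) = Add(6780, Rational(51, 8)) = Rational(54291, 8)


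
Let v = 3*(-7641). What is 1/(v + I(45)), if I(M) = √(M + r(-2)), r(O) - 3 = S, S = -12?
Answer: -1/22917 ≈ -4.3636e-5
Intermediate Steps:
r(O) = -9 (r(O) = 3 - 12 = -9)
v = -22923
I(M) = √(-9 + M) (I(M) = √(M - 9) = √(-9 + M))
1/(v + I(45)) = 1/(-22923 + √(-9 + 45)) = 1/(-22923 + √36) = 1/(-22923 + 6) = 1/(-22917) = -1/22917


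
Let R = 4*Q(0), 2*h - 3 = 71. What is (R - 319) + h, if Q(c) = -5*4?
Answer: -362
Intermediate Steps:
h = 37 (h = 3/2 + (1/2)*71 = 3/2 + 71/2 = 37)
Q(c) = -20
R = -80 (R = 4*(-20) = -80)
(R - 319) + h = (-80 - 319) + 37 = -399 + 37 = -362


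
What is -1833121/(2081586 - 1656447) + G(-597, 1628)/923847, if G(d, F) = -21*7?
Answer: -564528610640/130921129911 ≈ -4.3120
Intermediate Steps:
G(d, F) = -147
-1833121/(2081586 - 1656447) + G(-597, 1628)/923847 = -1833121/(2081586 - 1656447) - 147/923847 = -1833121/425139 - 147*1/923847 = -1833121*1/425139 - 49/307949 = -1833121/425139 - 49/307949 = -564528610640/130921129911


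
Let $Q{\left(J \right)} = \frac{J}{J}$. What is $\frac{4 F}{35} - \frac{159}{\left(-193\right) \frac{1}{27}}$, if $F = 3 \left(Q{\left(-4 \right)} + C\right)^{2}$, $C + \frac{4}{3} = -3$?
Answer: $\frac{105593}{4053} \approx 26.053$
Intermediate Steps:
$C = - \frac{13}{3}$ ($C = - \frac{4}{3} - 3 = - \frac{13}{3} \approx -4.3333$)
$Q{\left(J \right)} = 1$
$F = \frac{100}{3}$ ($F = 3 \left(1 - \frac{13}{3}\right)^{2} = 3 \left(- \frac{10}{3}\right)^{2} = 3 \cdot \frac{100}{9} = \frac{100}{3} \approx 33.333$)
$\frac{4 F}{35} - \frac{159}{\left(-193\right) \frac{1}{27}} = \frac{4 \cdot \frac{100}{3}}{35} - \frac{159}{\left(-193\right) \frac{1}{27}} = \frac{400}{3} \cdot \frac{1}{35} - \frac{159}{\left(-193\right) \frac{1}{27}} = \frac{80}{21} - \frac{159}{- \frac{193}{27}} = \frac{80}{21} - - \frac{4293}{193} = \frac{80}{21} + \frac{4293}{193} = \frac{105593}{4053}$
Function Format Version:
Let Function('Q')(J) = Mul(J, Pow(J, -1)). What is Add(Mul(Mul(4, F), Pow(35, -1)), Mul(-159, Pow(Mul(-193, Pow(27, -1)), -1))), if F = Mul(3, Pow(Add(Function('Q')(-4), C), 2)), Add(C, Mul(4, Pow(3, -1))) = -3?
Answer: Rational(105593, 4053) ≈ 26.053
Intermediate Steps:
C = Rational(-13, 3) (C = Add(Rational(-4, 3), -3) = Rational(-13, 3) ≈ -4.3333)
Function('Q')(J) = 1
F = Rational(100, 3) (F = Mul(3, Pow(Add(1, Rational(-13, 3)), 2)) = Mul(3, Pow(Rational(-10, 3), 2)) = Mul(3, Rational(100, 9)) = Rational(100, 3) ≈ 33.333)
Add(Mul(Mul(4, F), Pow(35, -1)), Mul(-159, Pow(Mul(-193, Pow(27, -1)), -1))) = Add(Mul(Mul(4, Rational(100, 3)), Pow(35, -1)), Mul(-159, Pow(Mul(-193, Pow(27, -1)), -1))) = Add(Mul(Rational(400, 3), Rational(1, 35)), Mul(-159, Pow(Mul(-193, Rational(1, 27)), -1))) = Add(Rational(80, 21), Mul(-159, Pow(Rational(-193, 27), -1))) = Add(Rational(80, 21), Mul(-159, Rational(-27, 193))) = Add(Rational(80, 21), Rational(4293, 193)) = Rational(105593, 4053)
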